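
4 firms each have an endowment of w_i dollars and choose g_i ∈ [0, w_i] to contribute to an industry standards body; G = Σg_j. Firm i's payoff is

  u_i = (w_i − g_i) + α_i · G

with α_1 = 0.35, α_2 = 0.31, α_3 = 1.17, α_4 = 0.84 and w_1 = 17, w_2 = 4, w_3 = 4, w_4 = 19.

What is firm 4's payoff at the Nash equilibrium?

∂u_i/∂g_i = α_i − 1, so firm i contributes w_i if α_i > 1, else 0.
α_i > 1 for i ∈ {3}; NE contributions (0, 0, 4, 0), G = 4.
u_4 = (19 − 0) + 0.84·4 = 22.36.

22.36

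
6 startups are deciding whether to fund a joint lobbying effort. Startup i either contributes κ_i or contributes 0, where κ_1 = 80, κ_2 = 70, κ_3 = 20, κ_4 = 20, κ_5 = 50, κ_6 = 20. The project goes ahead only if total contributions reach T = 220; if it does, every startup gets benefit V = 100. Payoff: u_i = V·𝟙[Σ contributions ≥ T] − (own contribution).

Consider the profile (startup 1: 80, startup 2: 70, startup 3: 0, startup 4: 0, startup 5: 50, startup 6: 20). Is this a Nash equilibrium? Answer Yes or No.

Yes

Total = 220 ≥ 220: provided.
Startup 1 (pledges 80, payoff 20): dropping to 0 → total 140, payoff 0. No gain.
Startup 2 (pledges 70, payoff 30): dropping to 0 → total 150, payoff 0. No gain.
Startup 3 (pledges 0, payoff 100): pledging 20 → total 240, payoff 80. No gain.
Startup 4 (pledges 0, payoff 100): pledging 20 → total 240, payoff 80. No gain.
Startup 5 (pledges 50, payoff 50): dropping to 0 → total 170, payoff 0. No gain.
Startup 6 (pledges 20, payoff 80): dropping to 0 → total 200, payoff 0. No gain.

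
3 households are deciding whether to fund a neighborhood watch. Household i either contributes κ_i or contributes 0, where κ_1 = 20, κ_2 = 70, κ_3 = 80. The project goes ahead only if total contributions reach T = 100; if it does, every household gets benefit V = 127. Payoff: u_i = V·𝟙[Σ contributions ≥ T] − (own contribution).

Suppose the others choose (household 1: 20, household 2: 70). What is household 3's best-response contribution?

80

Others' total = 90. Contributing 80 brings total to 170 ≥ 100: gain V − κ_3 = 47.
Best response: 80.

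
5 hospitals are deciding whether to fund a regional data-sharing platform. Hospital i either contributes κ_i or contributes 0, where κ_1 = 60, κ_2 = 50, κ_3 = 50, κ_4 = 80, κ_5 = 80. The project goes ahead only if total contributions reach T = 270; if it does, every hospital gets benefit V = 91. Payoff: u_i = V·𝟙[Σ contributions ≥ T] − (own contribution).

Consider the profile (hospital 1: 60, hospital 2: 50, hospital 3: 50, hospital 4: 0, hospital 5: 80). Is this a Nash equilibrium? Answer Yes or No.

Total = 240 < 270: not provided.
Hospital 1 (pledges 60, payoff -60): dropping to 0 → total 180, payoff 0. Profitable deviation.

No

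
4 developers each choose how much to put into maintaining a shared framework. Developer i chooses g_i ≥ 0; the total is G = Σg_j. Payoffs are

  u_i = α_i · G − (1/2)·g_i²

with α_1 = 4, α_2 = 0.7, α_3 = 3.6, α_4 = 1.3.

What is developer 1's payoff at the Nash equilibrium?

30.4

Developer i's FOC: ∂u_i/∂g_i = α_i − g_i = 0, so g_i* = α_i.
NE contributions = (4, 0.7, 3.6, 1.3); G = 9.6.
u_1 = α_1·G − ½·(g_1)² = 4·9.6 − ½·4² = 30.4.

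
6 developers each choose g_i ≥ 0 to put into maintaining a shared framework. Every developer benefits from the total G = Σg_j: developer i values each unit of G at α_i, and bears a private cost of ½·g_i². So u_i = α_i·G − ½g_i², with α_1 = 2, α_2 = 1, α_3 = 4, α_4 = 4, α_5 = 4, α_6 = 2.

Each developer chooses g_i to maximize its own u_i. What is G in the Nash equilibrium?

17

Developer i's FOC: ∂u_i/∂g_i = α_i − g_i = 0, so g_i* = α_i.
NE contributions = (2, 1, 4, 4, 4, 2); G = 17.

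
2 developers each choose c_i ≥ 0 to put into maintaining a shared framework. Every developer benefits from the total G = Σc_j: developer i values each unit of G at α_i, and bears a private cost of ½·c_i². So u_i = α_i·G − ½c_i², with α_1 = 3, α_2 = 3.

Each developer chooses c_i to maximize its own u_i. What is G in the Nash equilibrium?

6

Developer i's FOC: ∂u_i/∂c_i = α_i − c_i = 0, so c_i* = α_i.
NE contributions = (3, 3); G = 6.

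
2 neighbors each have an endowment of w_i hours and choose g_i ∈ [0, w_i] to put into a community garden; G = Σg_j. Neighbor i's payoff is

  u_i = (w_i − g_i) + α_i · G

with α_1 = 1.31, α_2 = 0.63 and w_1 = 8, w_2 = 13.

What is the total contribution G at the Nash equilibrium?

8

∂u_i/∂g_i = α_i − 1, so neighbor i contributes w_i if α_i > 1, else 0.
α_i > 1 for i ∈ {1}; NE contributions (8, 0), G = 8.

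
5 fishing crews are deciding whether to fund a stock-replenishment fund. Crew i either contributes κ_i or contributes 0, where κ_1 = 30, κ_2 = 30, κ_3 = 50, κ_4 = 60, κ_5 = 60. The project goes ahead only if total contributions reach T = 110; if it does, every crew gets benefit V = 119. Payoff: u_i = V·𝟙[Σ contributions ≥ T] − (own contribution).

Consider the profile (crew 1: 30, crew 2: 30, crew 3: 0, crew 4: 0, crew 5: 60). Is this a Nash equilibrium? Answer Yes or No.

Yes

Total = 120 ≥ 110: provided.
Crew 1 (pledges 30, payoff 89): dropping to 0 → total 90, payoff 0. No gain.
Crew 2 (pledges 30, payoff 89): dropping to 0 → total 90, payoff 0. No gain.
Crew 3 (pledges 0, payoff 119): pledging 50 → total 170, payoff 69. No gain.
Crew 4 (pledges 0, payoff 119): pledging 60 → total 180, payoff 59. No gain.
Crew 5 (pledges 60, payoff 59): dropping to 0 → total 60, payoff 0. No gain.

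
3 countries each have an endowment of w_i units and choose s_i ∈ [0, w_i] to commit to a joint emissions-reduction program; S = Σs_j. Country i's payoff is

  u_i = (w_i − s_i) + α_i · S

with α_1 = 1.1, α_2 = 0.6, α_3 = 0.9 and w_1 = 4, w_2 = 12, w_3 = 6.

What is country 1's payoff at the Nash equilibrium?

∂u_i/∂s_i = α_i − 1, so country i contributes w_i if α_i > 1, else 0.
α_i > 1 for i ∈ {1}; NE contributions (4, 0, 0), S = 4.
u_1 = (4 − 4) + 1.1·4 = 4.4.

4.4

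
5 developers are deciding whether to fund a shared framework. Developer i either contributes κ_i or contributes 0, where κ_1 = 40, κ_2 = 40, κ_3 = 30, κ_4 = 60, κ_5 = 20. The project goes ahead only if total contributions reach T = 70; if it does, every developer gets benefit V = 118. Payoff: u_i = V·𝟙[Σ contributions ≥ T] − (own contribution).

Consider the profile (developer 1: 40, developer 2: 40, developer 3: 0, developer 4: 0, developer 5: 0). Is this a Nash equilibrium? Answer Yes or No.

Total = 80 ≥ 70: provided.
Developer 1 (pledges 40, payoff 78): dropping to 0 → total 40, payoff 0. No gain.
Developer 2 (pledges 40, payoff 78): dropping to 0 → total 40, payoff 0. No gain.
Developer 3 (pledges 0, payoff 118): pledging 30 → total 110, payoff 88. No gain.
Developer 4 (pledges 0, payoff 118): pledging 60 → total 140, payoff 58. No gain.
Developer 5 (pledges 0, payoff 118): pledging 20 → total 100, payoff 98. No gain.

Yes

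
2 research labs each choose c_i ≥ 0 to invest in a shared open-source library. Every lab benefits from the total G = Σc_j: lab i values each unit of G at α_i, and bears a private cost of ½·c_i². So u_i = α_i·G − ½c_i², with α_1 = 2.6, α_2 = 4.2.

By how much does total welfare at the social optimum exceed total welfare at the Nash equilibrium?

Lab i's FOC: ∂u_i/∂c_i = α_i − c_i = 0, so c_i* = α_i.
NE contributions = (2.6, 4.2); G = 6.8.
W^NE = (Σα)·G − ½Σα_i² = 6.8² − ½·24.4 = 34.04.
Planner sets c_i = Σα_j = 6.8 for every i, so G^SO = 2·6.8 = 13.6.
W^SO = (Σα)·G^SO − ½·2·(Σα)² = (2/2)·6.8² = 46.24.
Deadweight loss = W^SO − W^NE = 12.2.

12.2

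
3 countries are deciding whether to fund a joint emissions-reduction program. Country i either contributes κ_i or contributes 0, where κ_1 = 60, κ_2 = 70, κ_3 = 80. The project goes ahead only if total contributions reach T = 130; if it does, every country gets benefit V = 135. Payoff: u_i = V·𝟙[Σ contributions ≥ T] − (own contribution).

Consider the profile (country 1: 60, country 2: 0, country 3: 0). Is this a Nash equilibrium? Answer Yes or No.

Total = 60 < 130: not provided.
Country 1 (pledges 60, payoff -60): dropping to 0 → total 0, payoff 0. Profitable deviation.

No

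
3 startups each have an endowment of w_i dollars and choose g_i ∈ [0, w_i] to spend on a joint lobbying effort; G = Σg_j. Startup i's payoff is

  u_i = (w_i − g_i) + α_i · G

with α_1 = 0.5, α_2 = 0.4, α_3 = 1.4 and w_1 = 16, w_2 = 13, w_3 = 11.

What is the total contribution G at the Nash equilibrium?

11

∂u_i/∂g_i = α_i − 1, so startup i contributes w_i if α_i > 1, else 0.
α_i > 1 for i ∈ {3}; NE contributions (0, 0, 11), G = 11.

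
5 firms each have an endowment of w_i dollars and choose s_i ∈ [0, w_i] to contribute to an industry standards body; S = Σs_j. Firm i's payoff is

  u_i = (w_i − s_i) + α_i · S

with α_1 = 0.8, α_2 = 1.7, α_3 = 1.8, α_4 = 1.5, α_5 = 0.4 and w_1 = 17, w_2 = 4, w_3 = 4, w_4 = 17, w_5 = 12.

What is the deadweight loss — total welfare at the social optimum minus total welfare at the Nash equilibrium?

150.8

∂u_i/∂s_i = α_i − 1, so firm i contributes w_i if α_i > 1, else 0.
α_i > 1 for i ∈ {2, 3, 4}; NE contributions (0, 4, 4, 17, 0), S = 25.
W^NE = Σw_i − S^NE + (Σα_i)·S^NE = 54 + 5.2·25 = 184.
Planner: ∂(Σu_j)/∂s_i = Σα_j − 1 = 5.2 > 0, so everyone contributes w_i; S^SO = 54, W^SO = 54 + 5.2·54 = 334.8.
Deadweight loss = 150.8.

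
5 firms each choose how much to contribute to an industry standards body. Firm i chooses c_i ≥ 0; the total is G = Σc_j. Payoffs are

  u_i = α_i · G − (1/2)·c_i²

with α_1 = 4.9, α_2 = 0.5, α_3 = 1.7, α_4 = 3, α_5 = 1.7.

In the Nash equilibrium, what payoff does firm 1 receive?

Firm i's FOC: ∂u_i/∂c_i = α_i − c_i = 0, so c_i* = α_i.
NE contributions = (4.9, 0.5, 1.7, 3, 1.7); G = 11.8.
u_1 = α_1·G − ½·(c_1)² = 4.9·11.8 − ½·4.9² = 45.815.

45.815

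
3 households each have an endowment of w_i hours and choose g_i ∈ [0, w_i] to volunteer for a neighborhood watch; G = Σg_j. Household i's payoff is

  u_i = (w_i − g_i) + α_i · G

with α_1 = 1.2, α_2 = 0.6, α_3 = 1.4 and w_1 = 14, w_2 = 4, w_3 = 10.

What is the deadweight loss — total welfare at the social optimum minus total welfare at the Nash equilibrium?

8.8

∂u_i/∂g_i = α_i − 1, so household i contributes w_i if α_i > 1, else 0.
α_i > 1 for i ∈ {1, 3}; NE contributions (14, 0, 10), G = 24.
W^NE = Σw_i − G^NE + (Σα_i)·G^NE = 28 + 2.2·24 = 80.8.
Planner: ∂(Σu_j)/∂g_i = Σα_j − 1 = 2.2 > 0, so everyone contributes w_i; G^SO = 28, W^SO = 28 + 2.2·28 = 89.6.
Deadweight loss = 8.8.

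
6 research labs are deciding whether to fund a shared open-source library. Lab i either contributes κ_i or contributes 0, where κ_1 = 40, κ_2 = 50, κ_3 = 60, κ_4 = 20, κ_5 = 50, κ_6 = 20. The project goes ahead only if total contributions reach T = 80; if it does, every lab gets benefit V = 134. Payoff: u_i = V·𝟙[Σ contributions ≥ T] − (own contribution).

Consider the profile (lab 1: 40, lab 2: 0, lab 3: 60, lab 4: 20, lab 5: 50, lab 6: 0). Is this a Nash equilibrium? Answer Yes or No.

Total = 170 ≥ 80: provided.
Lab 1 (pledges 40, payoff 94): dropping to 0 → total 130, payoff 134. Profitable deviation.

No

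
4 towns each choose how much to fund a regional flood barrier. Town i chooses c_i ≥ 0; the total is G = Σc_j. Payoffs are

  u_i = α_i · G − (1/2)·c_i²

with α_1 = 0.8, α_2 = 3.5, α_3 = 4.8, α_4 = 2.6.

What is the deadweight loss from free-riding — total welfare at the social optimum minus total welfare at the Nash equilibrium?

Town i's FOC: ∂u_i/∂c_i = α_i − c_i = 0, so c_i* = α_i.
NE contributions = (0.8, 3.5, 4.8, 2.6); G = 11.7.
W^NE = (Σα)·G − ½Σα_i² = 11.7² − ½·42.69 = 115.545.
Planner sets c_i = Σα_j = 11.7 for every i, so G^SO = 4·11.7 = 46.8.
W^SO = (Σα)·G^SO − ½·4·(Σα)² = (4/2)·11.7² = 273.78.
Deadweight loss = W^SO − W^NE = 158.235.

158.235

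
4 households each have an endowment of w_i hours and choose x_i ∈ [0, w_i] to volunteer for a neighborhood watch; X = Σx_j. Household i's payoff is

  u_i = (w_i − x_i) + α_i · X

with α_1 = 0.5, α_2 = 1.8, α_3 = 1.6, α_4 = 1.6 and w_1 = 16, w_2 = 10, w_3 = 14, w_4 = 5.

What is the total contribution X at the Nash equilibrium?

29

∂u_i/∂x_i = α_i − 1, so household i contributes w_i if α_i > 1, else 0.
α_i > 1 for i ∈ {2, 3, 4}; NE contributions (0, 10, 14, 5), X = 29.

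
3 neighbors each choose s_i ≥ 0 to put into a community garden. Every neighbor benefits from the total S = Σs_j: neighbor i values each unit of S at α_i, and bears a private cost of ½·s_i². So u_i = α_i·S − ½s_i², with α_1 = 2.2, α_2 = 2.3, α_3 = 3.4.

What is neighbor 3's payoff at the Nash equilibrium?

Neighbor i's FOC: ∂u_i/∂s_i = α_i − s_i = 0, so s_i* = α_i.
NE contributions = (2.2, 2.3, 3.4); S = 7.9.
u_3 = α_3·S − ½·(s_3)² = 3.4·7.9 − ½·3.4² = 21.08.

21.08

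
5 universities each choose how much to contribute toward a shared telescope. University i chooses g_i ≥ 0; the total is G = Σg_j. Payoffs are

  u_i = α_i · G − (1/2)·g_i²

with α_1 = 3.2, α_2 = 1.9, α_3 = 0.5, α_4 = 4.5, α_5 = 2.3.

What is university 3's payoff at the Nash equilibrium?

University i's FOC: ∂u_i/∂g_i = α_i − g_i = 0, so g_i* = α_i.
NE contributions = (3.2, 1.9, 0.5, 4.5, 2.3); G = 12.4.
u_3 = α_3·G − ½·(g_3)² = 0.5·12.4 − ½·0.5² = 6.075.

6.075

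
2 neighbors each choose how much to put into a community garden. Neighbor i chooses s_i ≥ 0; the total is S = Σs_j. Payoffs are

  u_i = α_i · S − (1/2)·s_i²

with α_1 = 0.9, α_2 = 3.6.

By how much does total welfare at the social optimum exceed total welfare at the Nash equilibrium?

Neighbor i's FOC: ∂u_i/∂s_i = α_i − s_i = 0, so s_i* = α_i.
NE contributions = (0.9, 3.6); S = 4.5.
W^NE = (Σα)·S − ½Σα_i² = 4.5² − ½·13.77 = 13.365.
Planner sets s_i = Σα_j = 4.5 for every i, so S^SO = 2·4.5 = 9.
W^SO = (Σα)·S^SO − ½·2·(Σα)² = (2/2)·4.5² = 20.25.
Deadweight loss = W^SO − W^NE = 6.885.

6.885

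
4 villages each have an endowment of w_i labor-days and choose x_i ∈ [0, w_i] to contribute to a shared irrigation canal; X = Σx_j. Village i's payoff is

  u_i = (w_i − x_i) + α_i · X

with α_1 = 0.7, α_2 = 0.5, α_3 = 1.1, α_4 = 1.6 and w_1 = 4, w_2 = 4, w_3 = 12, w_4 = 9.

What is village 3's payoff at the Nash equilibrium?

∂u_i/∂x_i = α_i − 1, so village i contributes w_i if α_i > 1, else 0.
α_i > 1 for i ∈ {3, 4}; NE contributions (0, 0, 12, 9), X = 21.
u_3 = (12 − 12) + 1.1·21 = 23.1.

23.1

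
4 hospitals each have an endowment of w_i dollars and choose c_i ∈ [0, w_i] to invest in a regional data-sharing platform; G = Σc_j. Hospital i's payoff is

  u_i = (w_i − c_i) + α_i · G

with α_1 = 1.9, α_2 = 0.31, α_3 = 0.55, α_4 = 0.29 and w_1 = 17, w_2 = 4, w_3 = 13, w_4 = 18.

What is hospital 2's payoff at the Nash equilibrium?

9.27

∂u_i/∂c_i = α_i − 1, so hospital i contributes w_i if α_i > 1, else 0.
α_i > 1 for i ∈ {1}; NE contributions (17, 0, 0, 0), G = 17.
u_2 = (4 − 0) + 0.31·17 = 9.27.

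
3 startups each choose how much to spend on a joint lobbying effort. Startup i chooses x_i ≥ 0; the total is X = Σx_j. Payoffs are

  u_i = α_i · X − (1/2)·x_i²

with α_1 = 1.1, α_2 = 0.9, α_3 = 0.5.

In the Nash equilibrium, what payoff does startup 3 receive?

Startup i's FOC: ∂u_i/∂x_i = α_i − x_i = 0, so x_i* = α_i.
NE contributions = (1.1, 0.9, 0.5); X = 2.5.
u_3 = α_3·X − ½·(x_3)² = 0.5·2.5 − ½·0.5² = 1.125.

1.125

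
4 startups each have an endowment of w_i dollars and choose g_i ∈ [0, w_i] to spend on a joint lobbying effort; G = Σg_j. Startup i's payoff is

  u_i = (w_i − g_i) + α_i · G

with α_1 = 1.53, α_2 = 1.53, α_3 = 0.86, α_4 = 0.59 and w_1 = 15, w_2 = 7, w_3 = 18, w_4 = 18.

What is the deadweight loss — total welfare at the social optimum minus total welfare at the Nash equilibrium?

126.36

∂u_i/∂g_i = α_i − 1, so startup i contributes w_i if α_i > 1, else 0.
α_i > 1 for i ∈ {1, 2}; NE contributions (15, 7, 0, 0), G = 22.
W^NE = Σw_i − G^NE + (Σα_i)·G^NE = 58 + 3.51·22 = 135.22.
Planner: ∂(Σu_j)/∂g_i = Σα_j − 1 = 3.51 > 0, so everyone contributes w_i; G^SO = 58, W^SO = 58 + 3.51·58 = 261.58.
Deadweight loss = 126.36.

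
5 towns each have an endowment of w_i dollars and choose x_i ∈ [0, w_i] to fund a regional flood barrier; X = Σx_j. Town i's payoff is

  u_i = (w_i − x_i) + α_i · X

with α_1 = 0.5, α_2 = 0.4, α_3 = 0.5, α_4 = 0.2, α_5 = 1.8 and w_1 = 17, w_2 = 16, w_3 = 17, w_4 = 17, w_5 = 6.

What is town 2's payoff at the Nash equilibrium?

∂u_i/∂x_i = α_i − 1, so town i contributes w_i if α_i > 1, else 0.
α_i > 1 for i ∈ {5}; NE contributions (0, 0, 0, 0, 6), X = 6.
u_2 = (16 − 0) + 0.4·6 = 18.4.

18.4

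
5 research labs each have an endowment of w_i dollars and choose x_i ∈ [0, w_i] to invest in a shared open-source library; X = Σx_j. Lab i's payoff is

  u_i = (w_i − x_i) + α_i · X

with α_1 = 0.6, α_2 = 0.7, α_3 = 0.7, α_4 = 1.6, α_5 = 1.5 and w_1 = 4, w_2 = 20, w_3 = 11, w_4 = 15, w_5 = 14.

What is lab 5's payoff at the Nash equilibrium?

43.5

∂u_i/∂x_i = α_i − 1, so lab i contributes w_i if α_i > 1, else 0.
α_i > 1 for i ∈ {4, 5}; NE contributions (0, 0, 0, 15, 14), X = 29.
u_5 = (14 − 14) + 1.5·29 = 43.5.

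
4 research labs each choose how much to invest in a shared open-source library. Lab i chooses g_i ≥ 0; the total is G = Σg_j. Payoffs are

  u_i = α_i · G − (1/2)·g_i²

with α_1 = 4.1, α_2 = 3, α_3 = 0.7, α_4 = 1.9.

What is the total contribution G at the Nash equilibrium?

9.7

Lab i's FOC: ∂u_i/∂g_i = α_i − g_i = 0, so g_i* = α_i.
NE contributions = (4.1, 3, 0.7, 1.9); G = 9.7.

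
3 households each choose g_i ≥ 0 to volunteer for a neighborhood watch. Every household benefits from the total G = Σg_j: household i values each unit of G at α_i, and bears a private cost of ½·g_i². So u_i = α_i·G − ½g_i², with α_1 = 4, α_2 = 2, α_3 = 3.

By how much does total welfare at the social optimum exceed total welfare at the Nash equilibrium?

Household i's FOC: ∂u_i/∂g_i = α_i − g_i = 0, so g_i* = α_i.
NE contributions = (4, 2, 3); G = 9.
W^NE = (Σα)·G − ½Σα_i² = 9² − ½·29 = 66.5.
Planner sets g_i = Σα_j = 9 for every i, so G^SO = 3·9 = 27.
W^SO = (Σα)·G^SO − ½·3·(Σα)² = (3/2)·9² = 121.5.
Deadweight loss = W^SO − W^NE = 55.

55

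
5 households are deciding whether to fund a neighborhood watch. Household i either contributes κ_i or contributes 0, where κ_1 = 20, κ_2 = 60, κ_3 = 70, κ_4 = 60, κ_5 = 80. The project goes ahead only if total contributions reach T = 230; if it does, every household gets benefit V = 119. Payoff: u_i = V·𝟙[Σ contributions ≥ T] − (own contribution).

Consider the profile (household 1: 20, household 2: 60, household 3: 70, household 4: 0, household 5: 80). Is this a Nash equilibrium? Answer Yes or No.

Total = 230 ≥ 230: provided.
Household 1 (pledges 20, payoff 99): dropping to 0 → total 210, payoff 0. No gain.
Household 2 (pledges 60, payoff 59): dropping to 0 → total 170, payoff 0. No gain.
Household 3 (pledges 70, payoff 49): dropping to 0 → total 160, payoff 0. No gain.
Household 4 (pledges 0, payoff 119): pledging 60 → total 290, payoff 59. No gain.
Household 5 (pledges 80, payoff 39): dropping to 0 → total 150, payoff 0. No gain.

Yes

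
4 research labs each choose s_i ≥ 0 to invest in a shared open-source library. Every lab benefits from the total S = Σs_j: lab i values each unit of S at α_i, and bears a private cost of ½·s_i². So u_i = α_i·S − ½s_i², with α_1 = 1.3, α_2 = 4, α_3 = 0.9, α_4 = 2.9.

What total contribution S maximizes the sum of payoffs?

36.4

Planner FOC: ∂(Σu_j)/∂s_i = (Σα_j) − s_i = 0, so s_i^SO = Σα_j = 9.1 for every i; S^SO = 36.4.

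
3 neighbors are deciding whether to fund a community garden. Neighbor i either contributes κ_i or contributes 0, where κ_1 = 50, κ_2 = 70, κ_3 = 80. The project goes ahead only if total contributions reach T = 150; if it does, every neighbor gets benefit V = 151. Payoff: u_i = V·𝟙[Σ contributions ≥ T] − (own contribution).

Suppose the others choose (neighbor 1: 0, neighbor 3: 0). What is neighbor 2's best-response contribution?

0

Others' total = 0. Even contributing 70 gives 70 < 150: no benefit either way.
Best response: 0.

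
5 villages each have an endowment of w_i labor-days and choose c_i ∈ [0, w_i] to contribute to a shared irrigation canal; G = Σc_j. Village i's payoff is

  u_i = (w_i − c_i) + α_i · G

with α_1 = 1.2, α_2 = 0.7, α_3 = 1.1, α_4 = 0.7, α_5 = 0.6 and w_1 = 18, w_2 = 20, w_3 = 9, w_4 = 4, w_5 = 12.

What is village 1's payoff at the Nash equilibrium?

∂u_i/∂c_i = α_i − 1, so village i contributes w_i if α_i > 1, else 0.
α_i > 1 for i ∈ {1, 3}; NE contributions (18, 0, 9, 0, 0), G = 27.
u_1 = (18 − 18) + 1.2·27 = 32.4.

32.4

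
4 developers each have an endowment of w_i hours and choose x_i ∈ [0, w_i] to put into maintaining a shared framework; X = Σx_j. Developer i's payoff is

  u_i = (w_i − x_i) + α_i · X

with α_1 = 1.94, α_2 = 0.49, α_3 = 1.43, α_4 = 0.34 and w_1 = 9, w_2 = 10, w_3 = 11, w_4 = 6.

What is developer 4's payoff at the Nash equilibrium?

∂u_i/∂x_i = α_i − 1, so developer i contributes w_i if α_i > 1, else 0.
α_i > 1 for i ∈ {1, 3}; NE contributions (9, 0, 11, 0), X = 20.
u_4 = (6 − 0) + 0.34·20 = 12.8.

12.8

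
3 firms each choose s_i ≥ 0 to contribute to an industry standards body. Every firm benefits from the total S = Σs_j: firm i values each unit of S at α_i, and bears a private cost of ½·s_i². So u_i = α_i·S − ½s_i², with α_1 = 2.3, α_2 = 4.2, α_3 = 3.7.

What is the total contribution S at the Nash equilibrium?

Firm i's FOC: ∂u_i/∂s_i = α_i − s_i = 0, so s_i* = α_i.
NE contributions = (2.3, 4.2, 3.7); S = 10.2.

10.2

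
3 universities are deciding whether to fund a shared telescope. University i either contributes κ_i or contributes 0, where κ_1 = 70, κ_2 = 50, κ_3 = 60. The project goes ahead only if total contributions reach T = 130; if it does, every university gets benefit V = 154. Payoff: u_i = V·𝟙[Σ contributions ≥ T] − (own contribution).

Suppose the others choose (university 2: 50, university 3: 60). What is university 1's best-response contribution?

Others' total = 110. Contributing 70 brings total to 180 ≥ 130: gain V − κ_1 = 84.
Best response: 70.

70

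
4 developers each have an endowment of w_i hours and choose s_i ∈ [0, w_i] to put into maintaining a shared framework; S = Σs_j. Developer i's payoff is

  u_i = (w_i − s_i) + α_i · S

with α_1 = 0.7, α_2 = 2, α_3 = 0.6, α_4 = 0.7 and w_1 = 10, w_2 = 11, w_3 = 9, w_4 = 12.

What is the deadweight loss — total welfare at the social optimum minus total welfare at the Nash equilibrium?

93

∂u_i/∂s_i = α_i − 1, so developer i contributes w_i if α_i > 1, else 0.
α_i > 1 for i ∈ {2}; NE contributions (0, 11, 0, 0), S = 11.
W^NE = Σw_i − S^NE + (Σα_i)·S^NE = 42 + 3·11 = 75.
Planner: ∂(Σu_j)/∂s_i = Σα_j − 1 = 3 > 0, so everyone contributes w_i; S^SO = 42, W^SO = 42 + 3·42 = 168.
Deadweight loss = 93.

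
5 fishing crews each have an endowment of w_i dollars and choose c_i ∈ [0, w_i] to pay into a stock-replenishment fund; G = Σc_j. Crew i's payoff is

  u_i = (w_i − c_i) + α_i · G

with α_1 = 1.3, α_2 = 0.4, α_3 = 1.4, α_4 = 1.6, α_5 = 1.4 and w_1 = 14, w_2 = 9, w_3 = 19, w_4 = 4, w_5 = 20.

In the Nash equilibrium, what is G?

57

∂u_i/∂c_i = α_i − 1, so crew i contributes w_i if α_i > 1, else 0.
α_i > 1 for i ∈ {1, 3, 4, 5}; NE contributions (14, 0, 19, 4, 20), G = 57.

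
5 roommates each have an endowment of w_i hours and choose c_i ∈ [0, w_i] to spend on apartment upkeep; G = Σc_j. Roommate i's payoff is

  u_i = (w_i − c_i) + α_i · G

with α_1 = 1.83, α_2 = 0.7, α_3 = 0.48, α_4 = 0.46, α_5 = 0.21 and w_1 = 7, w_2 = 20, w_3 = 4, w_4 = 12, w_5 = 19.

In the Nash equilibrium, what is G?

∂u_i/∂c_i = α_i − 1, so roommate i contributes w_i if α_i > 1, else 0.
α_i > 1 for i ∈ {1}; NE contributions (7, 0, 0, 0, 0), G = 7.

7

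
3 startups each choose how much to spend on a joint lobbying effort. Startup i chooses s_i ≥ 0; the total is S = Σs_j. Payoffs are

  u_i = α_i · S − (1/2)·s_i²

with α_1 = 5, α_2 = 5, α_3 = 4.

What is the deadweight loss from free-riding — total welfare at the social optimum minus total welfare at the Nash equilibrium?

Startup i's FOC: ∂u_i/∂s_i = α_i − s_i = 0, so s_i* = α_i.
NE contributions = (5, 5, 4); S = 14.
W^NE = (Σα)·S − ½Σα_i² = 14² − ½·66 = 163.
Planner sets s_i = Σα_j = 14 for every i, so S^SO = 3·14 = 42.
W^SO = (Σα)·S^SO − ½·3·(Σα)² = (3/2)·14² = 294.
Deadweight loss = W^SO − W^NE = 131.

131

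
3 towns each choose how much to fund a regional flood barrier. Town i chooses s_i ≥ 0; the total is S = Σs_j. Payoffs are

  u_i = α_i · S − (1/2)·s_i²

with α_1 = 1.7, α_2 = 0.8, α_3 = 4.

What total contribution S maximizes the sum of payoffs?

19.5

Planner FOC: ∂(Σu_j)/∂s_i = (Σα_j) − s_i = 0, so s_i^SO = Σα_j = 6.5 for every i; S^SO = 19.5.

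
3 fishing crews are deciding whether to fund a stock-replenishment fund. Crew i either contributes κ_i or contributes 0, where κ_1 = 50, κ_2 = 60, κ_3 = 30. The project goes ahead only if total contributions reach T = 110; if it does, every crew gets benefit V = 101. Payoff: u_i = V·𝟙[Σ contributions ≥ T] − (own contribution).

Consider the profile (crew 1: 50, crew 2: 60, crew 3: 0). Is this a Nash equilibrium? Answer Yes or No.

Total = 110 ≥ 110: provided.
Crew 1 (pledges 50, payoff 51): dropping to 0 → total 60, payoff 0. No gain.
Crew 2 (pledges 60, payoff 41): dropping to 0 → total 50, payoff 0. No gain.
Crew 3 (pledges 0, payoff 101): pledging 30 → total 140, payoff 71. No gain.

Yes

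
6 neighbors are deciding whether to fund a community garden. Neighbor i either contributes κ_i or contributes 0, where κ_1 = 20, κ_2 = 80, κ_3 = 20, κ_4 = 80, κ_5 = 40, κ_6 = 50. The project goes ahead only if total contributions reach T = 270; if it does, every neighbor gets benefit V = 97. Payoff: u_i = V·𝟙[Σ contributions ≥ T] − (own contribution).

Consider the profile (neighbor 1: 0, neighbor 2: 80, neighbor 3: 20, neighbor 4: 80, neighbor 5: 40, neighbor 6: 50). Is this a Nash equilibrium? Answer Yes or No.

Yes

Total = 270 ≥ 270: provided.
Neighbor 1 (pledges 0, payoff 97): pledging 20 → total 290, payoff 77. No gain.
Neighbor 2 (pledges 80, payoff 17): dropping to 0 → total 190, payoff 0. No gain.
Neighbor 3 (pledges 20, payoff 77): dropping to 0 → total 250, payoff 0. No gain.
Neighbor 4 (pledges 80, payoff 17): dropping to 0 → total 190, payoff 0. No gain.
Neighbor 5 (pledges 40, payoff 57): dropping to 0 → total 230, payoff 0. No gain.
Neighbor 6 (pledges 50, payoff 47): dropping to 0 → total 220, payoff 0. No gain.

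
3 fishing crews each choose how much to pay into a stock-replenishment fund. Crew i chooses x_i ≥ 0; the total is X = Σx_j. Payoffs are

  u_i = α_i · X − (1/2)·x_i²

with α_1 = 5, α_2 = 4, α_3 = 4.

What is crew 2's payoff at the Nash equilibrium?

Crew i's FOC: ∂u_i/∂x_i = α_i − x_i = 0, so x_i* = α_i.
NE contributions = (5, 4, 4); X = 13.
u_2 = α_2·X − ½·(x_2)² = 4·13 − ½·4² = 44.

44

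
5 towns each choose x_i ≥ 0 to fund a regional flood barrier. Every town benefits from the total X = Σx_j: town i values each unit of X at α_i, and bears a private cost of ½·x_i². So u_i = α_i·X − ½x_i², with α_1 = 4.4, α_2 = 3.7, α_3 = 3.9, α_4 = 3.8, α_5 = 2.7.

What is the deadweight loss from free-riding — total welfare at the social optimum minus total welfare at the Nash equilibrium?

Town i's FOC: ∂u_i/∂x_i = α_i − x_i = 0, so x_i* = α_i.
NE contributions = (4.4, 3.7, 3.9, 3.8, 2.7); X = 18.5.
W^NE = (Σα)·X − ½Σα_i² = 18.5² − ½·69.99 = 307.255.
Planner sets x_i = Σα_j = 18.5 for every i, so X^SO = 5·18.5 = 92.5.
W^SO = (Σα)·X^SO − ½·5·(Σα)² = (5/2)·18.5² = 855.625.
Deadweight loss = W^SO − W^NE = 548.37.

548.37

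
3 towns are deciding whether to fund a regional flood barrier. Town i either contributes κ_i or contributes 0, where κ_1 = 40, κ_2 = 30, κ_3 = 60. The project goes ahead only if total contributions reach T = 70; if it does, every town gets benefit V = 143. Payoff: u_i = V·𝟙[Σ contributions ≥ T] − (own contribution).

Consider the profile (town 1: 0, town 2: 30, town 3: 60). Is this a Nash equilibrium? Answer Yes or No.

Yes

Total = 90 ≥ 70: provided.
Town 1 (pledges 0, payoff 143): pledging 40 → total 130, payoff 103. No gain.
Town 2 (pledges 30, payoff 113): dropping to 0 → total 60, payoff 0. No gain.
Town 3 (pledges 60, payoff 83): dropping to 0 → total 30, payoff 0. No gain.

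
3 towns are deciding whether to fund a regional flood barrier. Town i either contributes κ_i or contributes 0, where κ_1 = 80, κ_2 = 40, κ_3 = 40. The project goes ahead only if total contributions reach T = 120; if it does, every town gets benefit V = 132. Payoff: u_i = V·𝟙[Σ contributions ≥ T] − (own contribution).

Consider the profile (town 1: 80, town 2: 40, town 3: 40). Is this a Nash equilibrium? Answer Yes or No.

Total = 160 ≥ 120: provided.
Town 1 (pledges 80, payoff 52): dropping to 0 → total 80, payoff 0. No gain.
Town 2 (pledges 40, payoff 92): dropping to 0 → total 120, payoff 132. Profitable deviation.

No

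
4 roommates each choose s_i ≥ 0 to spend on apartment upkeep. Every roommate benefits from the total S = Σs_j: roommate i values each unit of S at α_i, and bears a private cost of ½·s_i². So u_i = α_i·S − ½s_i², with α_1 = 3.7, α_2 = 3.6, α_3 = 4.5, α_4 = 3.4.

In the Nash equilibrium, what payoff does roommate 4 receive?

Roommate i's FOC: ∂u_i/∂s_i = α_i − s_i = 0, so s_i* = α_i.
NE contributions = (3.7, 3.6, 4.5, 3.4); S = 15.2.
u_4 = α_4·S − ½·(s_4)² = 3.4·15.2 − ½·3.4² = 45.9.

45.9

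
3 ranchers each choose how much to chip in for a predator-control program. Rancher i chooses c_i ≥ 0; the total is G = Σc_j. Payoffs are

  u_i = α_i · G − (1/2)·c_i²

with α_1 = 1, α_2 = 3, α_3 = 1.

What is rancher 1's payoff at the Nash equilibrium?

4.5

Rancher i's FOC: ∂u_i/∂c_i = α_i − c_i = 0, so c_i* = α_i.
NE contributions = (1, 3, 1); G = 5.
u_1 = α_1·G − ½·(c_1)² = 1·5 − ½·1² = 4.5.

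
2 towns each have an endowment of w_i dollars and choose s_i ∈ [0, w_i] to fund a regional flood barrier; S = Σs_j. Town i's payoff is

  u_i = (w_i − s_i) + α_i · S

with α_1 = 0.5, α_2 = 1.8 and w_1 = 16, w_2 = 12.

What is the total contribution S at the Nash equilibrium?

∂u_i/∂s_i = α_i − 1, so town i contributes w_i if α_i > 1, else 0.
α_i > 1 for i ∈ {2}; NE contributions (0, 12), S = 12.

12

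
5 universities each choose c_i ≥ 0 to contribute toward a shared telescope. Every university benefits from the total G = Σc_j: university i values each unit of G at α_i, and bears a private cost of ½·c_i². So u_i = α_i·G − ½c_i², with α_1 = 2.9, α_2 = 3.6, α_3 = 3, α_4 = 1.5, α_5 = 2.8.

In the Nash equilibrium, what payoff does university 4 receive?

University i's FOC: ∂u_i/∂c_i = α_i − c_i = 0, so c_i* = α_i.
NE contributions = (2.9, 3.6, 3, 1.5, 2.8); G = 13.8.
u_4 = α_4·G − ½·(c_4)² = 1.5·13.8 − ½·1.5² = 19.575.

19.575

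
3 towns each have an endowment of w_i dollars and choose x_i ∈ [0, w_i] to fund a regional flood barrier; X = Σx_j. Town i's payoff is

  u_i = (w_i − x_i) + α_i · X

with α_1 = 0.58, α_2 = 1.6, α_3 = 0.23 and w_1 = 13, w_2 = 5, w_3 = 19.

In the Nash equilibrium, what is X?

5

∂u_i/∂x_i = α_i − 1, so town i contributes w_i if α_i > 1, else 0.
α_i > 1 for i ∈ {2}; NE contributions (0, 5, 0), X = 5.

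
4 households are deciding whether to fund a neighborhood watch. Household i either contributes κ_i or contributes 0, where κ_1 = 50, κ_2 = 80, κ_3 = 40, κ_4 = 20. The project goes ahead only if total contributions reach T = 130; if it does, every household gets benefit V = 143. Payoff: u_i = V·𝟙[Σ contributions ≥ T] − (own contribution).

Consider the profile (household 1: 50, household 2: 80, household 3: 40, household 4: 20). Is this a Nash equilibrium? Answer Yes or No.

Total = 190 ≥ 130: provided.
Household 1 (pledges 50, payoff 93): dropping to 0 → total 140, payoff 143. Profitable deviation.

No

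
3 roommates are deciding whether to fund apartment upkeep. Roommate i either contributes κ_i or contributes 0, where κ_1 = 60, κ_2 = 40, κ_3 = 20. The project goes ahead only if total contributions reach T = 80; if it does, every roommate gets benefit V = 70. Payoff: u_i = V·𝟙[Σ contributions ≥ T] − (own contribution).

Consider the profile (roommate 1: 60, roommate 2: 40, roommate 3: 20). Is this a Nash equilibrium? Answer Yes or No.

Total = 120 ≥ 80: provided.
Roommate 1 (pledges 60, payoff 10): dropping to 0 → total 60, payoff 0. No gain.
Roommate 2 (pledges 40, payoff 30): dropping to 0 → total 80, payoff 70. Profitable deviation.

No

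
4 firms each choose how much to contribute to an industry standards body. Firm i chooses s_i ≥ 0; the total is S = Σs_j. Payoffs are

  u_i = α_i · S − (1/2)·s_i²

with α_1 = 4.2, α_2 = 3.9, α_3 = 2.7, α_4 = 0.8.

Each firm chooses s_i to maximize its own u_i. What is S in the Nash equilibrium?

11.6

Firm i's FOC: ∂u_i/∂s_i = α_i − s_i = 0, so s_i* = α_i.
NE contributions = (4.2, 3.9, 2.7, 0.8); S = 11.6.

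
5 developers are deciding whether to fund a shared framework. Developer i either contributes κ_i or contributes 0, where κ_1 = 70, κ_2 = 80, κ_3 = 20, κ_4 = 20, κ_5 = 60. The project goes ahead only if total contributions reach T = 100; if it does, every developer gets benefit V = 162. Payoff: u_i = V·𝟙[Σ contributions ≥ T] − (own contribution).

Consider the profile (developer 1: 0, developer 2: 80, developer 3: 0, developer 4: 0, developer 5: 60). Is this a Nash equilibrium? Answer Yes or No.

Total = 140 ≥ 100: provided.
Developer 1 (pledges 0, payoff 162): pledging 70 → total 210, payoff 92. No gain.
Developer 2 (pledges 80, payoff 82): dropping to 0 → total 60, payoff 0. No gain.
Developer 3 (pledges 0, payoff 162): pledging 20 → total 160, payoff 142. No gain.
Developer 4 (pledges 0, payoff 162): pledging 20 → total 160, payoff 142. No gain.
Developer 5 (pledges 60, payoff 102): dropping to 0 → total 80, payoff 0. No gain.

Yes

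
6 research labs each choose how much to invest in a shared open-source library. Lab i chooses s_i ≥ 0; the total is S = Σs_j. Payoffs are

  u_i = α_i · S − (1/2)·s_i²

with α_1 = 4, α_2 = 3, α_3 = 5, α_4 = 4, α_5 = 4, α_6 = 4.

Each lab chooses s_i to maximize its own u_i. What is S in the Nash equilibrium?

Lab i's FOC: ∂u_i/∂s_i = α_i − s_i = 0, so s_i* = α_i.
NE contributions = (4, 3, 5, 4, 4, 4); S = 24.

24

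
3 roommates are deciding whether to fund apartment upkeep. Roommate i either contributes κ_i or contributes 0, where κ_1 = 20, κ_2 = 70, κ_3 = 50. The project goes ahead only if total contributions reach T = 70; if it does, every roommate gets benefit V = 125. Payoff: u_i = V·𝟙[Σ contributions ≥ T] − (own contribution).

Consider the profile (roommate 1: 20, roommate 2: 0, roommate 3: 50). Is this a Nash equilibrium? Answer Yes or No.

Yes

Total = 70 ≥ 70: provided.
Roommate 1 (pledges 20, payoff 105): dropping to 0 → total 50, payoff 0. No gain.
Roommate 2 (pledges 0, payoff 125): pledging 70 → total 140, payoff 55. No gain.
Roommate 3 (pledges 50, payoff 75): dropping to 0 → total 20, payoff 0. No gain.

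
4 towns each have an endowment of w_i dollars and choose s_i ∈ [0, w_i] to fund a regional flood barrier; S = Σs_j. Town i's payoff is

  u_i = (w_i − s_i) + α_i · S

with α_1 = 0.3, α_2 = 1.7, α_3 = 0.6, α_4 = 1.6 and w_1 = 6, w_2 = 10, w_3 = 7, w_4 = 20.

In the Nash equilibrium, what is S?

30

∂u_i/∂s_i = α_i − 1, so town i contributes w_i if α_i > 1, else 0.
α_i > 1 for i ∈ {2, 4}; NE contributions (0, 10, 0, 20), S = 30.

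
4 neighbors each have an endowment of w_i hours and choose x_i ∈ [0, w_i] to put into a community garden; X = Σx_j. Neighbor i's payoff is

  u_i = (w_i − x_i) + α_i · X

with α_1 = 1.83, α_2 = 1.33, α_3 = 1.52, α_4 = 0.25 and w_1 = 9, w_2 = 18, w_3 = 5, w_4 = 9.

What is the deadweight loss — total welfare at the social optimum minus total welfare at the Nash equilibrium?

35.37

∂u_i/∂x_i = α_i − 1, so neighbor i contributes w_i if α_i > 1, else 0.
α_i > 1 for i ∈ {1, 2, 3}; NE contributions (9, 18, 5, 0), X = 32.
W^NE = Σw_i − X^NE + (Σα_i)·X^NE = 41 + 3.93·32 = 166.76.
Planner: ∂(Σu_j)/∂x_i = Σα_j − 1 = 3.93 > 0, so everyone contributes w_i; X^SO = 41, W^SO = 41 + 3.93·41 = 202.13.
Deadweight loss = 35.37.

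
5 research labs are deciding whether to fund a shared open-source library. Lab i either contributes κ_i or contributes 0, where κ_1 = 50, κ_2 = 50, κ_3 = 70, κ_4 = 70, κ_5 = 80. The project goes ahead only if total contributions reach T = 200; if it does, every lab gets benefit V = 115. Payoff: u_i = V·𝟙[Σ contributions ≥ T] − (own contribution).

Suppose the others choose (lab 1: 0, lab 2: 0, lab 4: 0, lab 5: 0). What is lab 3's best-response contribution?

Others' total = 0. Even contributing 70 gives 70 < 200: no benefit either way.
Best response: 0.

0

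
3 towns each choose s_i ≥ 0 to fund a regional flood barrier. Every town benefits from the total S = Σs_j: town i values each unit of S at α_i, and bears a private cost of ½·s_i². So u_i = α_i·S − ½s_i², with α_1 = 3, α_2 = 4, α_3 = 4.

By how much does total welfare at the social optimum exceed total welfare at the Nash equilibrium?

Town i's FOC: ∂u_i/∂s_i = α_i − s_i = 0, so s_i* = α_i.
NE contributions = (3, 4, 4); S = 11.
W^NE = (Σα)·S − ½Σα_i² = 11² − ½·41 = 100.5.
Planner sets s_i = Σα_j = 11 for every i, so S^SO = 3·11 = 33.
W^SO = (Σα)·S^SO − ½·3·(Σα)² = (3/2)·11² = 181.5.
Deadweight loss = W^SO − W^NE = 81.

81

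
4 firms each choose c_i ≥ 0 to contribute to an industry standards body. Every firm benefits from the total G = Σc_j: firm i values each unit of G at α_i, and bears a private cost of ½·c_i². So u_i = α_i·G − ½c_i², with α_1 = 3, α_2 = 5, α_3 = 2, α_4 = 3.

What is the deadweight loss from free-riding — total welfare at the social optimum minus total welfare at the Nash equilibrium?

Firm i's FOC: ∂u_i/∂c_i = α_i − c_i = 0, so c_i* = α_i.
NE contributions = (3, 5, 2, 3); G = 13.
W^NE = (Σα)·G − ½Σα_i² = 13² − ½·47 = 145.5.
Planner sets c_i = Σα_j = 13 for every i, so G^SO = 4·13 = 52.
W^SO = (Σα)·G^SO − ½·4·(Σα)² = (4/2)·13² = 338.
Deadweight loss = W^SO − W^NE = 192.5.

192.5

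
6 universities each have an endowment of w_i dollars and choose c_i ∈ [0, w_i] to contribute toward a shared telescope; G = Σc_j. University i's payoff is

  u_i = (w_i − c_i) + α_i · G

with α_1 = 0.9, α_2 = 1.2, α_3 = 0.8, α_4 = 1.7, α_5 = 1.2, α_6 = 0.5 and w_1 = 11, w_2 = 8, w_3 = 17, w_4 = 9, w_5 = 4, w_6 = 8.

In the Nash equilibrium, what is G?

21

∂u_i/∂c_i = α_i − 1, so university i contributes w_i if α_i > 1, else 0.
α_i > 1 for i ∈ {2, 4, 5}; NE contributions (0, 8, 0, 9, 4, 0), G = 21.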